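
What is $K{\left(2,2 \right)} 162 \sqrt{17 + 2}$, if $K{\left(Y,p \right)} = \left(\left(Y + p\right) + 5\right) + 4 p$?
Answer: $2754 \sqrt{19} \approx 12004.0$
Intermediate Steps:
$K{\left(Y,p \right)} = 5 + Y + 5 p$ ($K{\left(Y,p \right)} = \left(5 + Y + p\right) + 4 p = 5 + Y + 5 p$)
$K{\left(2,2 \right)} 162 \sqrt{17 + 2} = \left(5 + 2 + 5 \cdot 2\right) 162 \sqrt{17 + 2} = \left(5 + 2 + 10\right) 162 \sqrt{19} = 17 \cdot 162 \sqrt{19} = 2754 \sqrt{19}$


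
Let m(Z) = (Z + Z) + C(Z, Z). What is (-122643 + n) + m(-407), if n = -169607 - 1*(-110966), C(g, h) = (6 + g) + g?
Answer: -182906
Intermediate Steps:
C(g, h) = 6 + 2*g
m(Z) = 6 + 4*Z (m(Z) = (Z + Z) + (6 + 2*Z) = 2*Z + (6 + 2*Z) = 6 + 4*Z)
n = -58641 (n = -169607 + 110966 = -58641)
(-122643 + n) + m(-407) = (-122643 - 58641) + (6 + 4*(-407)) = -181284 + (6 - 1628) = -181284 - 1622 = -182906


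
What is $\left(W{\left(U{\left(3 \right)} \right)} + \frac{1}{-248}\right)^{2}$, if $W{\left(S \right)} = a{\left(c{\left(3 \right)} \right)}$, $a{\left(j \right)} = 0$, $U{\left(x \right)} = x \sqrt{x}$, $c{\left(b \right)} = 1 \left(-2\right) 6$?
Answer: $\frac{1}{61504} \approx 1.6259 \cdot 10^{-5}$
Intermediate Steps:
$c{\left(b \right)} = -12$ ($c{\left(b \right)} = \left(-2\right) 6 = -12$)
$U{\left(x \right)} = x^{\frac{3}{2}}$
$W{\left(S \right)} = 0$
$\left(W{\left(U{\left(3 \right)} \right)} + \frac{1}{-248}\right)^{2} = \left(0 + \frac{1}{-248}\right)^{2} = \left(0 - \frac{1}{248}\right)^{2} = \left(- \frac{1}{248}\right)^{2} = \frac{1}{61504}$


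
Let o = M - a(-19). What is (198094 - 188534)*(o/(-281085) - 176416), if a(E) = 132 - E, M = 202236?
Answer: -94812434666840/56217 ≈ -1.6865e+9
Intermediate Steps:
o = 202085 (o = 202236 - (132 - 1*(-19)) = 202236 - (132 + 19) = 202236 - 1*151 = 202236 - 151 = 202085)
(198094 - 188534)*(o/(-281085) - 176416) = (198094 - 188534)*(202085/(-281085) - 176416) = 9560*(202085*(-1/281085) - 176416) = 9560*(-40417/56217 - 176416) = 9560*(-9917618689/56217) = -94812434666840/56217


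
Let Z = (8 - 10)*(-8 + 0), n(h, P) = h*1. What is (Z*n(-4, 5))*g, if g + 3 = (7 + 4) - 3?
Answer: -320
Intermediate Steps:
n(h, P) = h
g = 5 (g = -3 + ((7 + 4) - 3) = -3 + (11 - 3) = -3 + 8 = 5)
Z = 16 (Z = -2*(-8) = 16)
(Z*n(-4, 5))*g = (16*(-4))*5 = -64*5 = -320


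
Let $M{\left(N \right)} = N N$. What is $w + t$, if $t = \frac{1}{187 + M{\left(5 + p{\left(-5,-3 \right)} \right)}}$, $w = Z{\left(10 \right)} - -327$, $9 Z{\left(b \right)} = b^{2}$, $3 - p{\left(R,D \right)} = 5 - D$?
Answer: $\frac{569050}{1683} \approx 338.12$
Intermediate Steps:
$p{\left(R,D \right)} = -2 + D$ ($p{\left(R,D \right)} = 3 - \left(5 - D\right) = 3 + \left(-5 + D\right) = -2 + D$)
$M{\left(N \right)} = N^{2}$
$Z{\left(b \right)} = \frac{b^{2}}{9}$
$w = \frac{3043}{9}$ ($w = \frac{10^{2}}{9} - -327 = \frac{1}{9} \cdot 100 + 327 = \frac{100}{9} + 327 = \frac{3043}{9} \approx 338.11$)
$t = \frac{1}{187}$ ($t = \frac{1}{187 + \left(5 - 5\right)^{2}} = \frac{1}{187 + 0^{2}} = \frac{1}{187 + 0} = \frac{1}{187} \approx 0.0053476$)
$w + t = \frac{3043}{9} + \frac{1}{187} = \frac{569050}{1683}$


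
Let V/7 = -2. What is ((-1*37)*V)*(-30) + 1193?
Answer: -14347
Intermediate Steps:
V = -14 (V = 7*(-2) = -14)
((-1*37)*V)*(-30) + 1193 = (-1*37*(-14))*(-30) + 1193 = -37*(-14)*(-30) + 1193 = 518*(-30) + 1193 = -15540 + 1193 = -14347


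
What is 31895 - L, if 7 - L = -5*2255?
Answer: 20613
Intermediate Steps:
L = 11282 (L = 7 - (-5)*2255 = 7 - 1*(-11275) = 7 + 11275 = 11282)
31895 - L = 31895 - 1*11282 = 31895 - 11282 = 20613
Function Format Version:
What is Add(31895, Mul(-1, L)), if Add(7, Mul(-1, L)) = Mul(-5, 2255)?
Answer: 20613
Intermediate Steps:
L = 11282 (L = Add(7, Mul(-1, Mul(-5, 2255))) = Add(7, Mul(-1, -11275)) = Add(7, 11275) = 11282)
Add(31895, Mul(-1, L)) = Add(31895, Mul(-1, 11282)) = Add(31895, -11282) = 20613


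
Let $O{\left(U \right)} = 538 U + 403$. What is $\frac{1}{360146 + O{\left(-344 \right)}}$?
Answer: $\frac{1}{175477} \approx 5.6988 \cdot 10^{-6}$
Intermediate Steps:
$O{\left(U \right)} = 403 + 538 U$
$\frac{1}{360146 + O{\left(-344 \right)}} = \frac{1}{360146 + \left(403 + 538 \left(-344\right)\right)} = \frac{1}{360146 + \left(403 - 185072\right)} = \frac{1}{360146 - 184669} = \frac{1}{175477}$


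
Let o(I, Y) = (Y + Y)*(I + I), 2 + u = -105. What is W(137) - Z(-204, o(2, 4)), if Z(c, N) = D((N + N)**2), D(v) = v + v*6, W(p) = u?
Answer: -28779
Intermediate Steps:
u = -107 (u = -2 - 105 = -107)
W(p) = -107
D(v) = 7*v (D(v) = v + 6*v = 7*v)
o(I, Y) = 4*I*Y (o(I, Y) = (2*Y)*(2*I) = 4*I*Y)
Z(c, N) = 28*N**2 (Z(c, N) = 7*(N + N)**2 = 7*(2*N)**2 = 7*(4*N**2) = 28*N**2)
W(137) - Z(-204, o(2, 4)) = -107 - 28*(4*2*4)**2 = -107 - 28*32**2 = -107 - 28*1024 = -107 - 1*28672 = -107 - 28672 = -28779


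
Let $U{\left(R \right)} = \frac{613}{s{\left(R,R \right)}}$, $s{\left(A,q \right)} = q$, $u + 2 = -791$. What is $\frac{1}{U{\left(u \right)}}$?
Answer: $- \frac{793}{613} \approx -1.2936$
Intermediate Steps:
$u = -793$ ($u = -2 - 791 = -793$)
$U{\left(R \right)} = \frac{613}{R}$
$\frac{1}{U{\left(u \right)}} = \frac{1}{613 \frac{1}{-793}} = \frac{1}{613 \left(- \frac{1}{793}\right)} = \frac{1}{- \frac{613}{793}} = - \frac{793}{613}$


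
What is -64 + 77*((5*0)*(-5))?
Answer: -64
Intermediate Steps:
-64 + 77*((5*0)*(-5)) = -64 + 77*(0*(-5)) = -64 + 77*0 = -64 + 0 = -64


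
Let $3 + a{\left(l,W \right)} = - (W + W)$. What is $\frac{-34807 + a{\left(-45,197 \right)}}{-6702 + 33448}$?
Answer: $- \frac{17602}{13373} \approx -1.3162$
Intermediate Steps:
$a{\left(l,W \right)} = -3 - 2 W$ ($a{\left(l,W \right)} = -3 - \left(W + W\right) = -3 - 2 W$)
$\frac{-34807 + a{\left(-45,197 \right)}}{-6702 + 33448} = \frac{-34807 - 397}{-6702 + 33448} = \frac{-34807 - 397}{26746} = \left(-34807 - 397\right) \frac{1}{26746} = \left(-35204\right) \frac{1}{26746} = - \frac{17602}{13373}$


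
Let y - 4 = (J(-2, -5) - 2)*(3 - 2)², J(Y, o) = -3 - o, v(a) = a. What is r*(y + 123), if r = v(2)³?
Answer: 1016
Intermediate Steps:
y = 4 (y = 4 + ((-3 - 1*(-5)) - 2)*(3 - 2)² = 4 + ((-3 + 5) - 2)*1² = 4 + (2 - 2)*1 = 4 + 0*1 = 4 + 0 = 4)
r = 8 (r = 2³ = 8)
r*(y + 123) = 8*(4 + 123) = 8*127 = 1016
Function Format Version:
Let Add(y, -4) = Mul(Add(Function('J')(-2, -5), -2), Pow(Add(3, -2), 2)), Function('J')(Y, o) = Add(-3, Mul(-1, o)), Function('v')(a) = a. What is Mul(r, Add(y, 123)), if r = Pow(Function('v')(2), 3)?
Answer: 1016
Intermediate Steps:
y = 4 (y = Add(4, Mul(Add(Add(-3, Mul(-1, -5)), -2), Pow(Add(3, -2), 2))) = Add(4, Mul(Add(Add(-3, 5), -2), Pow(1, 2))) = Add(4, Mul(Add(2, -2), 1)) = Add(4, Mul(0, 1)) = Add(4, 0) = 4)
r = 8 (r = Pow(2, 3) = 8)
Mul(r, Add(y, 123)) = Mul(8, Add(4, 123)) = Mul(8, 127) = 1016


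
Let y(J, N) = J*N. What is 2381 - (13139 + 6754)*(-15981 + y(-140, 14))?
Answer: 356902694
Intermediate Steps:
2381 - (13139 + 6754)*(-15981 + y(-140, 14)) = 2381 - (13139 + 6754)*(-15981 - 140*14) = 2381 - 19893*(-15981 - 1960) = 2381 - 19893*(-17941) = 2381 - 1*(-356900313) = 2381 + 356900313 = 356902694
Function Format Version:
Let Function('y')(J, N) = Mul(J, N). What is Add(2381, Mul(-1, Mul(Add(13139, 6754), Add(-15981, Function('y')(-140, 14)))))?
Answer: 356902694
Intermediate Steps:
Add(2381, Mul(-1, Mul(Add(13139, 6754), Add(-15981, Function('y')(-140, 14))))) = Add(2381, Mul(-1, Mul(Add(13139, 6754), Add(-15981, Mul(-140, 14))))) = Add(2381, Mul(-1, Mul(19893, Add(-15981, -1960)))) = Add(2381, Mul(-1, Mul(19893, -17941))) = Add(2381, Mul(-1, -356900313)) = Add(2381, 356900313) = 356902694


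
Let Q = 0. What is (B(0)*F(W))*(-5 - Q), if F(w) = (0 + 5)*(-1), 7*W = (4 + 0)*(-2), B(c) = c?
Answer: 0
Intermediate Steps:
W = -8/7 (W = ((4 + 0)*(-2))/7 = (4*(-2))/7 = (⅐)*(-8) = -8/7 ≈ -1.1429)
F(w) = -5 (F(w) = 5*(-1) = -5)
(B(0)*F(W))*(-5 - Q) = (0*(-5))*(-5 - 1*0) = 0*(-5 + 0) = 0*(-5) = 0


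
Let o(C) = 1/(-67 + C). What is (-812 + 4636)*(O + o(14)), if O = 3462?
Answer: 701646640/53 ≈ 1.3239e+7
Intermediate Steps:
(-812 + 4636)*(O + o(14)) = (-812 + 4636)*(3462 + 1/(-67 + 14)) = 3824*(3462 + 1/(-53)) = 3824*(3462 - 1/53) = 3824*(183485/53) = 701646640/53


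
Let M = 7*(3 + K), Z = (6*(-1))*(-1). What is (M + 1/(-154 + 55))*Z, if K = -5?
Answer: -2774/33 ≈ -84.061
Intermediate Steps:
Z = 6 (Z = -6*(-1) = 6)
M = -14 (M = 7*(3 - 5) = 7*(-2) = -14)
(M + 1/(-154 + 55))*Z = (-14 + 1/(-154 + 55))*6 = (-14 + 1/(-99))*6 = (-14 - 1/99)*6 = -1387/99*6 = -2774/33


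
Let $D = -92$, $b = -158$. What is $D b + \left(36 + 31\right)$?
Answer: $14603$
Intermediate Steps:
$D b + \left(36 + 31\right) = \left(-92\right) \left(-158\right) + \left(36 + 31\right) = 14536 + 67 = 14603$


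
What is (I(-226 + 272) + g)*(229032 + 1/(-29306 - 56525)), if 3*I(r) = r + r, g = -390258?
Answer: -23013320128563062/257493 ≈ -8.9375e+10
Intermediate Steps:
I(r) = 2*r/3 (I(r) = (r + r)/3 = (2*r)/3 = 2*r/3)
(I(-226 + 272) + g)*(229032 + 1/(-29306 - 56525)) = (2*(-226 + 272)/3 - 390258)*(229032 + 1/(-29306 - 56525)) = ((⅔)*46 - 390258)*(229032 + 1/(-85831)) = (92/3 - 390258)*(229032 - 1/85831) = -1170682/3*19658045591/85831 = -23013320128563062/257493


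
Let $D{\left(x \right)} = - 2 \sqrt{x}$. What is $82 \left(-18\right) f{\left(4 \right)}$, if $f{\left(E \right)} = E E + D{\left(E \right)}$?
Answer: $-17712$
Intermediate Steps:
$f{\left(E \right)} = E^{2} - 2 \sqrt{E}$ ($f{\left(E \right)} = E E - 2 \sqrt{E} = E^{2} - 2 \sqrt{E}$)
$82 \left(-18\right) f{\left(4 \right)} = 82 \left(-18\right) \left(4^{2} - 2 \sqrt{4}\right) = - 1476 \left(16 - 4\right) = \left(-1476\right) 12 = -17712$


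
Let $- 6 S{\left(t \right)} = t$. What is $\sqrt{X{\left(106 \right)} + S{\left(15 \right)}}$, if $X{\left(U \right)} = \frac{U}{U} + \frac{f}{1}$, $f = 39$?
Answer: $\frac{5 \sqrt{6}}{2} \approx 6.1237$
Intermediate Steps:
$S{\left(t \right)} = - \frac{t}{6}$
$X{\left(U \right)} = 40$ ($X{\left(U \right)} = \frac{U}{U} + \frac{39}{1} = 1 + 39 \cdot 1 = 1 + 39 = 40$)
$\sqrt{X{\left(106 \right)} + S{\left(15 \right)}} = \sqrt{40 - \frac{5}{2}} = \sqrt{\frac{75}{2}} = \frac{5 \sqrt{6}}{2}$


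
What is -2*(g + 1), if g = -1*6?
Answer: 10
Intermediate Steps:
g = -6
-2*(g + 1) = -2*(-6 + 1) = -2*(-5) = 10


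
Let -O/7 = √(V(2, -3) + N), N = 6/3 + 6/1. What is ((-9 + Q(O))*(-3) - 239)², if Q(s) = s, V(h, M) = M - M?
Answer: 48472 - 17808*√2 ≈ 23288.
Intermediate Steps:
V(h, M) = 0
N = 8 (N = 6*(⅓) + 6*1 = 2 + 6 = 8)
O = -14*√2 (O = -7*√(0 + 8) = -14*√2 ≈ -19.799)
((-9 + Q(O))*(-3) - 239)² = ((-9 - 14*√2)*(-3) - 239)² = ((27 + 42*√2) - 239)² = (-212 + 42*√2)²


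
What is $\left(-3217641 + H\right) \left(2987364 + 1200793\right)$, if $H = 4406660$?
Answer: $4979798247983$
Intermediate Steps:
$\left(-3217641 + H\right) \left(2987364 + 1200793\right) = \left(-3217641 + 4406660\right) \left(2987364 + 1200793\right) = 1189019 \cdot 4188157 = 4979798247983$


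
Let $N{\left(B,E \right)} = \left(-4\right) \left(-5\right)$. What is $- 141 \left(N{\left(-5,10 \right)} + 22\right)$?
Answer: $-5922$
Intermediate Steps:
$N{\left(B,E \right)} = 20$
$- 141 \left(N{\left(-5,10 \right)} + 22\right) = - 141 \left(20 + 22\right) = \left(-141\right) 42 = -5922$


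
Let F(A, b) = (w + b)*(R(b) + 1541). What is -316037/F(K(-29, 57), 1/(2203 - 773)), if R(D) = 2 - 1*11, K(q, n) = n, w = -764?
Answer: 225966455/836869554 ≈ 0.27001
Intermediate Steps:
R(D) = -9 (R(D) = 2 - 11 = -9)
F(A, b) = -1170448 + 1532*b (F(A, b) = (-764 + b)*(-9 + 1541) = (-764 + b)*1532 = -1170448 + 1532*b)
-316037/F(K(-29, 57), 1/(2203 - 773)) = -316037/(-1170448 + 1532/(2203 - 773)) = -316037/(-1170448 + 1532/1430) = -316037/(-1170448 + 1532*(1/1430)) = -316037/(-1170448 + 766/715) = -316037/(-836869554/715) = -316037*(-715/836869554) = 225966455/836869554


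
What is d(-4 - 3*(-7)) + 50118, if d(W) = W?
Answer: 50135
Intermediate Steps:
d(-4 - 3*(-7)) + 50118 = (-4 - 3*(-7)) + 50118 = (-4 + 21) + 50118 = 17 + 50118 = 50135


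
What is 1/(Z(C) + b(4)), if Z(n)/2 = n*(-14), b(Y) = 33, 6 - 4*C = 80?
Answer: 1/551 ≈ 0.0018149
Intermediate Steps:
C = -37/2 (C = 3/2 - ¼*80 = 3/2 - 20 = -37/2 ≈ -18.500)
Z(n) = -28*n (Z(n) = 2*(n*(-14)) = 2*(-14*n) = -28*n)
1/(Z(C) + b(4)) = 1/(-28*(-37/2) + 33) = 1/(518 + 33) = 1/551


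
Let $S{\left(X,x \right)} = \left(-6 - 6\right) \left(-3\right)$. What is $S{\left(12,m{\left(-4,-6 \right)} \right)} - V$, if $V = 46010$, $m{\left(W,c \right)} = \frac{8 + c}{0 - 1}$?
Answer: $-45974$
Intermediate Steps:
$m{\left(W,c \right)} = -8 - c$ ($m{\left(W,c \right)} = \frac{8 + c}{-1} = \left(8 + c\right) \left(-1\right) = -8 - c$)
$S{\left(X,x \right)} = 36$ ($S{\left(X,x \right)} = \left(-12\right) \left(-3\right) = 36$)
$S{\left(12,m{\left(-4,-6 \right)} \right)} - V = 36 - 46010 = -45974$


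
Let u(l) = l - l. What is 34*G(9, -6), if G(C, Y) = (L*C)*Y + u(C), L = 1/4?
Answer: -459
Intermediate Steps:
u(l) = 0
L = ¼ ≈ 0.25000
G(C, Y) = C*Y/4 (G(C, Y) = (C/4)*Y + 0 = C*Y/4 + 0 = C*Y/4)
34*G(9, -6) = 34*((¼)*9*(-6)) = 34*(-27/2) = -459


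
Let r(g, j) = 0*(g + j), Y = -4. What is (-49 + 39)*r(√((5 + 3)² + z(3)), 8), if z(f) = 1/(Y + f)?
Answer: 0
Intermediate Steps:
z(f) = 1/(-4 + f)
r(g, j) = 0
(-49 + 39)*r(√((5 + 3)² + z(3)), 8) = (-49 + 39)*0 = -10*0 = 0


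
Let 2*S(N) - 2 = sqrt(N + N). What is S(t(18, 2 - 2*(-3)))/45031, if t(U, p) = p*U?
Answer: 1/45031 + 6*sqrt(2)/45031 ≈ 0.00021064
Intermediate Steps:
t(U, p) = U*p
S(N) = 1 + sqrt(2)*sqrt(N)/2 (S(N) = 1 + sqrt(N + N)/2 = 1 + sqrt(2*N)/2 = 1 + (sqrt(2)*sqrt(N))/2 = 1 + sqrt(2)*sqrt(N)/2)
S(t(18, 2 - 2*(-3)))/45031 = (1 + sqrt(2)*sqrt(18*(2 - 2*(-3)))/2)/45031 = (1 + sqrt(2)*sqrt(18*(2 + 6))/2)*(1/45031) = (1 + sqrt(2)*sqrt(18*8)/2)*(1/45031) = (1 + sqrt(2)*sqrt(144)/2)*(1/45031) = (1 + (1/2)*sqrt(2)*12)*(1/45031) = (1 + 6*sqrt(2))*(1/45031) = 1/45031 + 6*sqrt(2)/45031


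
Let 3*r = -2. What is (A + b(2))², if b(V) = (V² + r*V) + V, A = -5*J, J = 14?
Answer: 38416/9 ≈ 4268.4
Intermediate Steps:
A = -70 (A = -5*14 = -70)
r = -⅔ (r = (⅓)*(-2) = -⅔ ≈ -0.66667)
b(V) = V² + V/3 (b(V) = (V² - 2*V/3) + V = V² + V/3)
(A + b(2))² = (-70 + 2*(⅓ + 2))² = (-70 + 2*(7/3))² = (-70 + 14/3)² = (-196/3)² = 38416/9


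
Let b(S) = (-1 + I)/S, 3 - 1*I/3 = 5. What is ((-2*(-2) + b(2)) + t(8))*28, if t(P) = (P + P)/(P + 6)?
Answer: 46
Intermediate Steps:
I = -6 (I = 9 - 3*5 = 9 - 15 = -6)
t(P) = 2*P/(6 + P) (t(P) = (2*P)/(6 + P) = 2*P/(6 + P))
b(S) = -7/S (b(S) = (-1 - 6)/S = -7/S)
((-2*(-2) + b(2)) + t(8))*28 = ((-2*(-2) - 7/2) + 2*8/(6 + 8))*28 = ((4 - 7*½) + 2*8/14)*28 = ((4 - 7/2) + 2*8*(1/14))*28 = (½ + 8/7)*28 = (23/14)*28 = 46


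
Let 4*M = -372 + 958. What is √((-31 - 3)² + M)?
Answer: √5210/2 ≈ 36.090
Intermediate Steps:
M = 293/2 (M = (-372 + 958)/4 = (¼)*586 = 293/2 ≈ 146.50)
√((-31 - 3)² + M) = √((-31 - 3)² + 293/2) = √((-34)² + 293/2) = √(1156 + 293/2) = √(2605/2) = √5210/2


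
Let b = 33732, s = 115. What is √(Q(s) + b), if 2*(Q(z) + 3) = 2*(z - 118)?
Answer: √33726 ≈ 183.65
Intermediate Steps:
Q(z) = -121 + z (Q(z) = -3 + (2*(z - 118))/2 = -3 + (2*(-118 + z))/2 = -3 + (-236 + 2*z)/2 = -3 + (-118 + z) = -121 + z)
√(Q(s) + b) = √((-121 + 115) + 33732) = √(-6 + 33732) = √33726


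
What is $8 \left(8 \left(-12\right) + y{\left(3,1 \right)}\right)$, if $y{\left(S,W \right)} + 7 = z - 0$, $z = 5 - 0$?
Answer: $-784$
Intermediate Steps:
$z = 5$ ($z = 5 + 0 = 5$)
$y{\left(S,W \right)} = -2$ ($y{\left(S,W \right)} = -7 + \left(5 - 0\right) = -7 + \left(5 + 0\right) = -7 + 5 = -2$)
$8 \left(8 \left(-12\right) + y{\left(3,1 \right)}\right) = 8 \left(8 \left(-12\right) - 2\right) = 8 \left(-96 - 2\right) = 8 \left(-98\right) = -784$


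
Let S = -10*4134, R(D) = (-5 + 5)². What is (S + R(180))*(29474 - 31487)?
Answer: 83217420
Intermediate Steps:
R(D) = 0 (R(D) = 0² = 0)
S = -41340
(S + R(180))*(29474 - 31487) = (-41340 + 0)*(29474 - 31487) = -41340*(-2013) = 83217420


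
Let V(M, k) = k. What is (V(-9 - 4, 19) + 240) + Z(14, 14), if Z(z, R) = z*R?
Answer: 455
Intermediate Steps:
Z(z, R) = R*z
(V(-9 - 4, 19) + 240) + Z(14, 14) = (19 + 240) + 14*14 = 259 + 196 = 455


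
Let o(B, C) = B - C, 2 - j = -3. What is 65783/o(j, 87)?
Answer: -65783/82 ≈ -802.23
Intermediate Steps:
j = 5 (j = 2 - 1*(-3) = 2 + 3 = 5)
65783/o(j, 87) = 65783/(5 - 1*87) = 65783/(5 - 87) = 65783/(-82) = 65783*(-1/82) = -65783/82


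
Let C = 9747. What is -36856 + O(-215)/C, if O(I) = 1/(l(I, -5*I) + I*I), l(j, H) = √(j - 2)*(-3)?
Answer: -767597235434897471/20826927377766 + I*√217/6942309125922 ≈ -36856.0 + 2.1219e-12*I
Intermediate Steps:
l(j, H) = -3*√(-2 + j) (l(j, H) = √(-2 + j)*(-3) = -3*√(-2 + j))
O(I) = 1/(I² - 3*√(-2 + I)) (O(I) = 1/(-3*√(-2 + I) + I*I) = 1/(-3*√(-2 + I) + I²) = 1/(I² - 3*√(-2 + I)))
-36856 + O(-215)/C = -36856 + 1/(((-215)² - 3*√(-2 - 215))*9747) = -36856 + (1/9747)/(46225 - 3*I*√217) = -36856 + 1/(9747*(46225 - 3*I*√217))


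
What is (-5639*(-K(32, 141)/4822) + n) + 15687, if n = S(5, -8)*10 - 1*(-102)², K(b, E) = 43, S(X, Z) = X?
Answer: 25958203/4822 ≈ 5383.3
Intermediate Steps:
n = -10354 (n = 5*10 - 1*(-102)² = 50 - 1*10404 = 50 - 10404 = -10354)
(-5639*(-K(32, 141)/4822) + n) + 15687 = (-5639/((-4822/43)) - 10354) + 15687 = (-5639/((-4822*1/43)) - 10354) + 15687 = (-5639/(-4822/43) - 10354) + 15687 = (-5639*(-43/4822) - 10354) + 15687 = (242477/4822 - 10354) + 15687 = -49684511/4822 + 15687 = 25958203/4822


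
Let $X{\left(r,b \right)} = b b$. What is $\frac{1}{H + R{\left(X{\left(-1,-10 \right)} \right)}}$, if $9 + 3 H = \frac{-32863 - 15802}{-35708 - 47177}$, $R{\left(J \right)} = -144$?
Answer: $- \frac{49731}{7300724} \approx -0.0068118$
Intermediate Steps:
$X{\left(r,b \right)} = b^{2}$
$H = - \frac{139460}{49731}$ ($H = -3 + \frac{\left(-32863 - 15802\right) \frac{1}{-35708 - 47177}}{3} = -3 + \frac{\left(-48665\right) \frac{1}{-82885}}{3} = -3 + \frac{\left(-48665\right) \left(- \frac{1}{82885}\right)}{3} = -3 + \frac{1}{3} \cdot \frac{9733}{16577} = -3 + \frac{9733}{49731} = - \frac{139460}{49731} \approx -2.8043$)
$\frac{1}{H + R{\left(X{\left(-1,-10 \right)} \right)}} = \frac{1}{- \frac{139460}{49731} - 144} = \frac{1}{- \frac{7300724}{49731}} = - \frac{49731}{7300724}$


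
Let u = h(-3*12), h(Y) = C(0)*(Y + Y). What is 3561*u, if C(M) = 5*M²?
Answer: 0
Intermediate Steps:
h(Y) = 0 (h(Y) = (5*0²)*(Y + Y) = (5*0)*(2*Y) = 0*(2*Y) = 0)
u = 0
3561*u = 3561*0 = 0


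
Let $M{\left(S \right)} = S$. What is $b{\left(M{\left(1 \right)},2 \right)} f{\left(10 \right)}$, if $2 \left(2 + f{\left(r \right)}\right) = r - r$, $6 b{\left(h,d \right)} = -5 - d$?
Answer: $\frac{7}{3} \approx 2.3333$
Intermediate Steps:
$b{\left(h,d \right)} = - \frac{5}{6} - \frac{d}{6}$ ($b{\left(h,d \right)} = \frac{-5 - d}{6} = - \frac{5}{6} - \frac{d}{6}$)
$f{\left(r \right)} = -2$ ($f{\left(r \right)} = -2 + \frac{r - r}{2} = -2 + \frac{1}{2} \cdot 0 = -2 + 0 = -2$)
$b{\left(M{\left(1 \right)},2 \right)} f{\left(10 \right)} = \left(- \frac{5}{6} - \frac{1}{3}\right) \left(-2\right) = \left(- \frac{7}{6}\right) \left(-2\right) = \frac{7}{3}$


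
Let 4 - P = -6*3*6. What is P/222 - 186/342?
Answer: -83/2109 ≈ -0.039355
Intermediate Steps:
P = 112 (P = 4 - (-6*3)*6 = 4 - (-18)*6 = 4 - 1*(-108) = 4 + 108 = 112)
P/222 - 186/342 = 112/222 - 186/342 = 112*(1/222) - 186*1/342 = 56/111 - 31/57 = -83/2109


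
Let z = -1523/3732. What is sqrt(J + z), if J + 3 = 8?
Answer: sqrt(15988821)/1866 ≈ 2.1429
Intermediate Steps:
J = 5 (J = -3 + 8 = 5)
z = -1523/3732 (z = -1523*1/3732 = -1523/3732 ≈ -0.40809)
sqrt(J + z) = sqrt(5 - 1523/3732) = sqrt(17137/3732) = sqrt(15988821)/1866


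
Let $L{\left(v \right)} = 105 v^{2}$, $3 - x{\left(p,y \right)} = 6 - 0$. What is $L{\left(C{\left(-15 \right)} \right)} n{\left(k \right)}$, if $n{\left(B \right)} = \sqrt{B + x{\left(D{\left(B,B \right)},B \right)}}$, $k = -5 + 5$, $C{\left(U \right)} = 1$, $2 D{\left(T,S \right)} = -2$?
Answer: $105 i \sqrt{3} \approx 181.87 i$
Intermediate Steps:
$D{\left(T,S \right)} = -1$ ($D{\left(T,S \right)} = \frac{1}{2} \left(-2\right) = -1$)
$x{\left(p,y \right)} = -3$ ($x{\left(p,y \right)} = 3 - \left(6 - 0\right) = 3 - \left(6 + 0\right) = 3 - 6 = -3$)
$k = 0$
$n{\left(B \right)} = \sqrt{-3 + B}$ ($n{\left(B \right)} = \sqrt{B - 3} = \sqrt{-3 + B}$)
$L{\left(C{\left(-15 \right)} \right)} n{\left(k \right)} = 105 \cdot 1^{2} \sqrt{-3 + 0} = 105 \cdot 1 \sqrt{-3} = 105 i \sqrt{3}$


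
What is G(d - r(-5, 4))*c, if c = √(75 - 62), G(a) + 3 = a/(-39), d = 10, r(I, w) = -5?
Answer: -44*√13/13 ≈ -12.203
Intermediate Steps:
G(a) = -3 - a/39 (G(a) = -3 + a/(-39) = -3 + a*(-1/39) = -3 - a/39)
c = √13 ≈ 3.6056
G(d - r(-5, 4))*c = (-3 - (10 - 1*(-5))/39)*√13 = (-3 - (10 + 5)/39)*√13 = (-3 - 1/39*15)*√13 = (-3 - 5/13)*√13 = -44*√13/13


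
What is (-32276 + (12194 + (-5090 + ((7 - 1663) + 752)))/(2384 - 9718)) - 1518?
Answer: -123925698/3667 ≈ -33795.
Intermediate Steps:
(-32276 + (12194 + (-5090 + ((7 - 1663) + 752)))/(2384 - 9718)) - 1518 = (-32276 + (12194 + (-5090 + (-1656 + 752)))/(-7334)) - 1518 = (-32276 + (12194 + (-5090 - 904))*(-1/7334)) - 1518 = (-32276 + (12194 - 5994)*(-1/7334)) - 1518 = (-32276 + 6200*(-1/7334)) - 1518 = (-32276 - 3100/3667) - 1518 = -118359192/3667 - 1518 = -123925698/3667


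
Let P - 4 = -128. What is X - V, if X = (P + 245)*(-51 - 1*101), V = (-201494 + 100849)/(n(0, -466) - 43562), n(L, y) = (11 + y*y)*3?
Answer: -11181113443/607939 ≈ -18392.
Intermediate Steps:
P = -124 (P = 4 - 128 = -124)
n(L, y) = 33 + 3*y² (n(L, y) = (11 + y²)*3 = 33 + 3*y²)
V = -100645/607939 (V = (-201494 + 100849)/((33 + 3*(-466)²) - 43562) = -100645/((33 + 3*217156) - 43562) = -100645/((33 + 651468) - 43562) = -100645/(651501 - 43562) = -100645/607939 ≈ -0.16555)
X = -18392 (X = (-124 + 245)*(-51 - 1*101) = 121*(-51 - 101) = 121*(-152) = -18392)
X - V = -18392 - 1*(-100645/607939) = -18392 + 100645/607939 = -11181113443/607939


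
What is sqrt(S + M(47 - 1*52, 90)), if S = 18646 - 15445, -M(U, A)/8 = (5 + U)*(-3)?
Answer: sqrt(3201) ≈ 56.577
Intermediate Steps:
M(U, A) = 120 + 24*U (M(U, A) = -8*(5 + U)*(-3) = -8*(-15 - 3*U) = 120 + 24*U)
S = 3201
sqrt(S + M(47 - 1*52, 90)) = sqrt(3201 + (120 + 24*(47 - 1*52))) = sqrt(3201 + (120 + 24*(47 - 52))) = sqrt(3201 + (120 + 24*(-5))) = sqrt(3201 + (120 - 120)) = sqrt(3201 + 0) = sqrt(3201)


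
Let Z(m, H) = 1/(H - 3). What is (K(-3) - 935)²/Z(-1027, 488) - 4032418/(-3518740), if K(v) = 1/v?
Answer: 6718529918266081/15834330 ≈ 4.2430e+8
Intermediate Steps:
Z(m, H) = 1/(-3 + H)
(K(-3) - 935)²/Z(-1027, 488) - 4032418/(-3518740) = (1/(-3) - 935)²/(1/(-3 + 488)) - 4032418/(-3518740) = (-⅓ - 935)²/(1/485) - 4032418*(-1/3518740) = (-2806/3)²/(1/485) + 2016209/1759370 = (7873636/9)*485 + 2016209/1759370 = 3818713460/9 + 2016209/1759370 = 6718529918266081/15834330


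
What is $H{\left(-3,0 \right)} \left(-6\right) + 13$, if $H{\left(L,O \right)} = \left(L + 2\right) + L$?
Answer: $37$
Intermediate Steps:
$H{\left(L,O \right)} = 2 + 2 L$ ($H{\left(L,O \right)} = \left(2 + L\right) + L = 2 + 2 L$)
$H{\left(-3,0 \right)} \left(-6\right) + 13 = \left(2 + 2 \left(-3\right)\right) \left(-6\right) + 13 = \left(2 - 6\right) \left(-6\right) + 13 = \left(-4\right) \left(-6\right) + 13 = 24 + 13 = 37$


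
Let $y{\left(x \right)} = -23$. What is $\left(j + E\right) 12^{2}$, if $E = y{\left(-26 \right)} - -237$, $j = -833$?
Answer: $-89136$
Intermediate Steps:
$E = 214$ ($E = -23 - -237 = -23 + 237 = 214$)
$\left(j + E\right) 12^{2} = \left(-833 + 214\right) 12^{2} = \left(-619\right) 144 = -89136$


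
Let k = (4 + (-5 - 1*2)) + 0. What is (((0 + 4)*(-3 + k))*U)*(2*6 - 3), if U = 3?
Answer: -648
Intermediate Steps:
k = -3 (k = (4 + (-5 - 2)) + 0 = (4 - 7) + 0 = -3 + 0 = -3)
(((0 + 4)*(-3 + k))*U)*(2*6 - 3) = (((0 + 4)*(-3 - 3))*3)*(2*6 - 3) = ((4*(-6))*3)*(12 - 3) = -24*3*9 = -72*9 = -648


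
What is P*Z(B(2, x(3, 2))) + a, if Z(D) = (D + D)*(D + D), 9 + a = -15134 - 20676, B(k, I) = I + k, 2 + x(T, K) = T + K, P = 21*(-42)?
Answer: -124019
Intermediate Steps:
P = -882
x(T, K) = -2 + K + T (x(T, K) = -2 + (T + K) = -2 + (K + T) = -2 + K + T)
a = -35819 (a = -9 + (-15134 - 20676) = -9 - 35810 = -35819)
Z(D) = 4*D² (Z(D) = (2*D)*(2*D) = 4*D²)
P*Z(B(2, x(3, 2))) + a = -3528*((-2 + 2 + 3) + 2)² - 35819 = -3528*(3 + 2)² - 35819 = -3528*5² - 35819 = -3528*25 - 35819 = -882*100 - 35819 = -88200 - 35819 = -124019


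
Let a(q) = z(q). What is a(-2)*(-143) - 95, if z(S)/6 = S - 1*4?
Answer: 5053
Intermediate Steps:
z(S) = -24 + 6*S (z(S) = 6*(S - 1*4) = 6*(S - 4) = 6*(-4 + S) = -24 + 6*S)
a(q) = -24 + 6*q
a(-2)*(-143) - 95 = (-24 + 6*(-2))*(-143) - 95 = (-24 - 12)*(-143) - 95 = -36*(-143) - 95 = 5148 - 95 = 5053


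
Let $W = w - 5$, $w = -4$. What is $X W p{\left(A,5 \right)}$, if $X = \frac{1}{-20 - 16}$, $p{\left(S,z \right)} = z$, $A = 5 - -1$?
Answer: $\frac{5}{4} \approx 1.25$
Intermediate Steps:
$A = 6$ ($A = 5 + 1 = 6$)
$W = -9$ ($W = -4 - 5 = -9$)
$X = - \frac{1}{36}$ ($X = \frac{1}{-36} = - \frac{1}{36} \approx -0.027778$)
$X W p{\left(A,5 \right)} = \left(- \frac{1}{36}\right) \left(-9\right) 5 = \frac{1}{4} \cdot 5 = \frac{5}{4}$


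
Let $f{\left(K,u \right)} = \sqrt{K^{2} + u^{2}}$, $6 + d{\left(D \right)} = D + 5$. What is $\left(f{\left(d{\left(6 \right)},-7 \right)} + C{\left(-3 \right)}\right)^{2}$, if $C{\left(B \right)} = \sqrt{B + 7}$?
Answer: $\left(2 + \sqrt{74}\right)^{2} \approx 112.41$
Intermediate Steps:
$d{\left(D \right)} = -1 + D$ ($d{\left(D \right)} = -6 + \left(D + 5\right) = -6 + \left(5 + D\right) = -1 + D$)
$C{\left(B \right)} = \sqrt{7 + B}$
$\left(f{\left(d{\left(6 \right)},-7 \right)} + C{\left(-3 \right)}\right)^{2} = \left(\sqrt{\left(-1 + 6\right)^{2} + \left(-7\right)^{2}} + \sqrt{7 - 3}\right)^{2} = \left(\sqrt{5^{2} + 49} + \sqrt{4}\right)^{2} = \left(\sqrt{25 + 49} + 2\right)^{2} = \left(\sqrt{74} + 2\right)^{2} = \left(2 + \sqrt{74}\right)^{2}$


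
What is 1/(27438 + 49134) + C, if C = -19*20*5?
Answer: -145486799/76572 ≈ -1900.0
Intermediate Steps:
C = -1900 (C = -380*5 = -1900)
1/(27438 + 49134) + C = 1/(27438 + 49134) - 1900 = 1/76572 - 1900 = -145486799/76572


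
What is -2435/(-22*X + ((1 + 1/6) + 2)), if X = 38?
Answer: 14610/4997 ≈ 2.9238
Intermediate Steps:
-2435/(-22*X + ((1 + 1/6) + 2)) = -2435/(-22*38 + ((1 + 1/6) + 2)) = -2435/(-836 + ((1 + ⅙) + 2)) = -2435/(-836 + (7/6 + 2)) = -2435/(-836 + 19/6) = -2435/(-4997/6) = -2435*(-6/4997) = 14610/4997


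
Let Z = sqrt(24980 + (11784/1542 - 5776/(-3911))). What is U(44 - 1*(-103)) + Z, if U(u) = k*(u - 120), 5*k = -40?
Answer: -216 + 4*sqrt(1577875885982387)/1005127 ≈ -57.921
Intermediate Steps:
k = -8 (k = (1/5)*(-40) = -8)
U(u) = 960 - 8*u (U(u) = -8*(u - 120) = -8*(-120 + u) = 960 - 8*u)
Z = 4*sqrt(1577875885982387)/1005127 (Z = sqrt(24980 + (11784*(1/1542) - 5776*(-1/3911))) = sqrt(24980 + (1964/257 + 5776/3911)) = sqrt(24980 + 9165636/1005127) = sqrt(25117238096/1005127) = 4*sqrt(1577875885982387)/1005127 ≈ 158.08)
U(44 - 1*(-103)) + Z = (960 - 8*(44 - 1*(-103))) + 4*sqrt(1577875885982387)/1005127 = (960 - 8*(44 + 103)) + 4*sqrt(1577875885982387)/1005127 = (960 - 8*147) + 4*sqrt(1577875885982387)/1005127 = (960 - 1176) + 4*sqrt(1577875885982387)/1005127 = -216 + 4*sqrt(1577875885982387)/1005127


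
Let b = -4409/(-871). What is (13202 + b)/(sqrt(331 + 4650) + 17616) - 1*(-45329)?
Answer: 12252059822533741/270287391725 - 11503351*sqrt(4981)/270287391725 ≈ 45330.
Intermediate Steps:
b = 4409/871 (b = -4409*(-1/871) = 4409/871 ≈ 5.0620)
(13202 + b)/(sqrt(331 + 4650) + 17616) - 1*(-45329) = (13202 + 4409/871)/(sqrt(331 + 4650) + 17616) - 1*(-45329) = 11503351/(871*(sqrt(4981) + 17616)) + 45329 = 11503351/(871*(17616 + sqrt(4981))) + 45329 = 45329 + 11503351/(871*(17616 + sqrt(4981)))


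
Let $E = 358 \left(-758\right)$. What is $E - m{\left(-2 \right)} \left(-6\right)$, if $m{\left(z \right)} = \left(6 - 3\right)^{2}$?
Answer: $-271310$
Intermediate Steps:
$m{\left(z \right)} = 9$ ($m{\left(z \right)} = 3^{2} = 9$)
$E = -271364$
$E - m{\left(-2 \right)} \left(-6\right) = -271364 - 9 \left(-6\right) = -271364 - -54 = -271364 + 54 = -271310$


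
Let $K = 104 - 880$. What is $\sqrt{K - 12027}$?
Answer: $i \sqrt{12803} \approx 113.15 i$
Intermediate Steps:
$K = -776$ ($K = 104 - 880 = -776$)
$\sqrt{K - 12027} = \sqrt{-776 - 12027} = \sqrt{-12803} = i \sqrt{12803}$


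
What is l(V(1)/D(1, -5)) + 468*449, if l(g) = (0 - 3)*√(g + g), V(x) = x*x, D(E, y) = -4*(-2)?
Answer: 420261/2 ≈ 2.1013e+5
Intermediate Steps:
D(E, y) = 8
V(x) = x²
l(g) = -3*√2*√g
l(V(1)/D(1, -5)) + 468*449 = -3*√2*√(1²/8) + 468*449 = -3*√2*√(1*(⅛)) + 210132 = -3*√2*√(⅛) + 210132 = -3*√2*√2/4 + 210132 = -3/2 + 210132 = 420261/2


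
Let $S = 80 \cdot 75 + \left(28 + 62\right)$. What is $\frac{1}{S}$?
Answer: $\frac{1}{6090} \approx 0.0001642$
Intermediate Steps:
$S = 6090$ ($S = 6000 + 90 = 6090$)
$\frac{1}{S} = \frac{1}{6090}$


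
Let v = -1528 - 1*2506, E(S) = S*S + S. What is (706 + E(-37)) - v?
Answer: 6072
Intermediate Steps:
E(S) = S + S**2 (E(S) = S**2 + S = S + S**2)
v = -4034 (v = -1528 - 2506 = -4034)
(706 + E(-37)) - v = (706 - 37*(1 - 37)) - 1*(-4034) = (706 - 37*(-36)) + 4034 = (706 + 1332) + 4034 = 2038 + 4034 = 6072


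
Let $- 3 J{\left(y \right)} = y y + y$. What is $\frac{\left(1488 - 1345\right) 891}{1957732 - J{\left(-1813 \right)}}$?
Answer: $\frac{127413}{3052784} \approx 0.041737$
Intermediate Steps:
$J{\left(y \right)} = - \frac{y}{3} - \frac{y^{2}}{3}$ ($J{\left(y \right)} = - \frac{y y + y}{3} = - \frac{y^{2} + y}{3} = - \frac{y + y^{2}}{3} = - \frac{y}{3} - \frac{y^{2}}{3}$)
$\frac{\left(1488 - 1345\right) 891}{1957732 - J{\left(-1813 \right)}} = \frac{\left(1488 - 1345\right) 891}{1957732 - \left(- \frac{1}{3}\right) \left(-1813\right) \left(1 - 1813\right)} = \frac{143 \cdot 891}{1957732 - \left(- \frac{1}{3}\right) \left(-1813\right) \left(-1812\right)} = \frac{127413}{1957732 - -1095052} = \frac{127413}{1957732 + 1095052} = \frac{127413}{3052784}$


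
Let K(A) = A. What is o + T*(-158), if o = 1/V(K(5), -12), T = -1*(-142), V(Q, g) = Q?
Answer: -112179/5 ≈ -22436.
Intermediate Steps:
T = 142
o = ⅕ (o = 1/5 = ⅕ ≈ 0.20000)
o + T*(-158) = ⅕ + 142*(-158) = ⅕ - 22436 = -112179/5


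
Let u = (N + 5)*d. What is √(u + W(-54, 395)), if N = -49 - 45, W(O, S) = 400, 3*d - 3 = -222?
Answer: 11*√57 ≈ 83.048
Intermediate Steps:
d = -73 (d = 1 + (⅓)*(-222) = 1 - 74 = -73)
N = -94
u = 6497 (u = (-94 + 5)*(-73) = -89*(-73) = 6497)
√(u + W(-54, 395)) = √(6497 + 400) = √6897 = 11*√57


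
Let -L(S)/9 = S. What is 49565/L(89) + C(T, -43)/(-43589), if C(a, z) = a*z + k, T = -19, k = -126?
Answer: -2161042276/34914789 ≈ -61.895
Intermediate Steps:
L(S) = -9*S
C(a, z) = -126 + a*z (C(a, z) = a*z - 126 = -126 + a*z)
49565/L(89) + C(T, -43)/(-43589) = 49565/((-9*89)) + (-126 - 19*(-43))/(-43589) = 49565/(-801) + (-126 + 817)*(-1/43589) = 49565*(-1/801) + 691*(-1/43589) = -49565/801 - 691/43589 = -2161042276/34914789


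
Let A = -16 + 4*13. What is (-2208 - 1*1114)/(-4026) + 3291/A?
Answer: 22507/244 ≈ 92.242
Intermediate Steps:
A = 36 (A = -16 + 52 = 36)
(-2208 - 1*1114)/(-4026) + 3291/A = (-2208 - 1*1114)/(-4026) + 3291/36 = (-2208 - 1114)*(-1/4026) + 3291*(1/36) = -3322*(-1/4026) + 1097/12 = 151/183 + 1097/12 = 22507/244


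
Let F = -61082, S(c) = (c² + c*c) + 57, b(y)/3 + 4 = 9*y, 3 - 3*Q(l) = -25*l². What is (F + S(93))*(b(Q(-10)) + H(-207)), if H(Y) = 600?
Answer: -1010749605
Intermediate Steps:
Q(l) = 1 + 25*l²/3 (Q(l) = 1 - (-25)*l²/3 = 1 + 25*l²/3)
b(y) = -12 + 27*y (b(y) = -12 + 3*(9*y) = -12 + 27*y)
S(c) = 57 + 2*c² (S(c) = (c² + c²) + 57 = 2*c² + 57 = 57 + 2*c²)
(F + S(93))*(b(Q(-10)) + H(-207)) = (-61082 + (57 + 2*93²))*((-12 + 27*(1 + (25/3)*(-10)²)) + 600) = (-61082 + (57 + 2*8649))*((-12 + 27*(1 + (25/3)*100)) + 600) = (-61082 + (57 + 17298))*((-12 + 27*(1 + 2500/3)) + 600) = (-61082 + 17355)*((-12 + 27*(2503/3)) + 600) = -43727*((-12 + 22527) + 600) = -43727*(22515 + 600) = -43727*23115 = -1010749605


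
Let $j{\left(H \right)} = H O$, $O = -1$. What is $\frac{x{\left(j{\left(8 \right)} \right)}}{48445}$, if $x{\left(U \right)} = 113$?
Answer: $\frac{113}{48445} \approx 0.0023325$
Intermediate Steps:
$j{\left(H \right)} = - H$ ($j{\left(H \right)} = H \left(-1\right) = - H$)
$\frac{x{\left(j{\left(8 \right)} \right)}}{48445} = \frac{113}{48445}$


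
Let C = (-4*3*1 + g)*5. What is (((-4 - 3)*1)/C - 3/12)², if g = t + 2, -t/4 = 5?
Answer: 3721/90000 ≈ 0.041344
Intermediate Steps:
t = -20 (t = -4*5 = -20)
g = -18 (g = -20 + 2 = -18)
C = -150 (C = (-4*3*1 - 18)*5 = (-12*1 - 18)*5 = (-12 - 18)*5 = -30*5 = -150)
(((-4 - 3)*1)/C - 3/12)² = (((-4 - 3)*1)/(-150) - 3/12)² = (-7*1*(-1/150) - 3*1/12)² = (-7*(-1/150) - ¼)² = (7/150 - ¼)² = (-61/300)² = 3721/90000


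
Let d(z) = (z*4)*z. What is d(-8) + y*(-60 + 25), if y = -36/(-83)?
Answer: 19988/83 ≈ 240.82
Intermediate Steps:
d(z) = 4*z² (d(z) = (4*z)*z = 4*z²)
y = 36/83 (y = -36*(-1/83) = 36/83 ≈ 0.43373)
d(-8) + y*(-60 + 25) = 4*(-8)² + 36*(-60 + 25)/83 = 4*64 + (36/83)*(-35) = 256 - 1260/83 = 19988/83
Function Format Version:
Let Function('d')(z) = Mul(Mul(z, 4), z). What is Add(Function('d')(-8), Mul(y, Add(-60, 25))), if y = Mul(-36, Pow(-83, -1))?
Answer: Rational(19988, 83) ≈ 240.82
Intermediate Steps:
Function('d')(z) = Mul(4, Pow(z, 2)) (Function('d')(z) = Mul(Mul(4, z), z) = Mul(4, Pow(z, 2)))
y = Rational(36, 83) (y = Mul(-36, Rational(-1, 83)) = Rational(36, 83) ≈ 0.43373)
Add(Function('d')(-8), Mul(y, Add(-60, 25))) = Add(Mul(4, Pow(-8, 2)), Mul(Rational(36, 83), Add(-60, 25))) = Add(Mul(4, 64), Mul(Rational(36, 83), -35)) = Add(256, Rational(-1260, 83)) = Rational(19988, 83)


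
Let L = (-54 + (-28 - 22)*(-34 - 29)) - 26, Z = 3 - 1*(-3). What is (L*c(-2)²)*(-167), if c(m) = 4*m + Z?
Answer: -2050760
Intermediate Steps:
Z = 6 (Z = 3 + 3 = 6)
c(m) = 6 + 4*m (c(m) = 4*m + 6 = 6 + 4*m)
L = 3070 (L = (-54 - 50*(-63)) - 26 = (-54 + 3150) - 26 = 3096 - 26 = 3070)
(L*c(-2)²)*(-167) = (3070*(6 + 4*(-2))²)*(-167) = (3070*(6 - 8)²)*(-167) = (3070*(-2)²)*(-167) = (3070*4)*(-167) = 12280*(-167) = -2050760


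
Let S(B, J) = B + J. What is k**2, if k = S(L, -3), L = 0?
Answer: 9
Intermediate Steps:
k = -3 (k = 0 - 3 = -3)
k**2 = (-3)**2 = 9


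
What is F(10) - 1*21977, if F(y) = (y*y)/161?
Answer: -3538197/161 ≈ -21976.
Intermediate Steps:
F(y) = y²/161 (F(y) = y²*(1/161) = y²/161)
F(10) - 1*21977 = (1/161)*10² - 1*21977 = (1/161)*100 - 21977 = 100/161 - 21977 = -3538197/161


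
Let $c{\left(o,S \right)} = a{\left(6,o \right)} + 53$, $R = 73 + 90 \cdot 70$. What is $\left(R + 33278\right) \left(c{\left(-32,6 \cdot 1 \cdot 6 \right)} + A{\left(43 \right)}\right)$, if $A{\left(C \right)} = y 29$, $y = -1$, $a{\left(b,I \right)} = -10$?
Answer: $555114$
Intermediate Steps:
$R = 6373$ ($R = 73 + 6300 = 6373$)
$c{\left(o,S \right)} = 43$ ($c{\left(o,S \right)} = -10 + 53 = 43$)
$A{\left(C \right)} = -29$ ($A{\left(C \right)} = \left(-1\right) 29 = -29$)
$\left(R + 33278\right) \left(c{\left(-32,6 \cdot 1 \cdot 6 \right)} + A{\left(43 \right)}\right) = \left(6373 + 33278\right) \left(43 - 29\right) = 39651 \cdot 14 = 555114$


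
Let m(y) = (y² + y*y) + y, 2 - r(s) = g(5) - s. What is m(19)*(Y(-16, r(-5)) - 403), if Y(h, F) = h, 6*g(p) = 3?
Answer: -310479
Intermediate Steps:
g(p) = ½ (g(p) = (⅙)*3 = ½)
r(s) = 3/2 + s (r(s) = 2 - (½ - s) = 2 + (-½ + s) = 3/2 + s)
m(y) = y + 2*y² (m(y) = (y² + y²) + y = 2*y² + y = y + 2*y²)
m(19)*(Y(-16, r(-5)) - 403) = (19*(1 + 2*19))*(-16 - 403) = (19*(1 + 38))*(-419) = (19*39)*(-419) = 741*(-419) = -310479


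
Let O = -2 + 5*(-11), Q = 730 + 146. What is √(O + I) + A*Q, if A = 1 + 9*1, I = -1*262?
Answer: 8760 + I*√319 ≈ 8760.0 + 17.861*I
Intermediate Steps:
I = -262
Q = 876
O = -57 (O = -2 - 55 = -57)
A = 10 (A = 1 + 9 = 10)
√(O + I) + A*Q = √(-57 - 262) + 10*876 = √(-319) + 8760 = I*√319 + 8760 = 8760 + I*√319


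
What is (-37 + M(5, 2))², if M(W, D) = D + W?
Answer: 900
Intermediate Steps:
(-37 + M(5, 2))² = (-37 + (2 + 5))² = (-37 + 7)² = (-30)² = 900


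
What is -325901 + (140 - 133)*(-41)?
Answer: -326188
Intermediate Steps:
-325901 + (140 - 133)*(-41) = -325901 + 7*(-41) = -325901 - 287 = -326188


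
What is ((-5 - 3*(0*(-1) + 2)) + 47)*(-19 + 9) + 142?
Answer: -218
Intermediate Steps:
((-5 - 3*(0*(-1) + 2)) + 47)*(-19 + 9) + 142 = ((-5 - 3*(0 + 2)) + 47)*(-10) + 142 = ((-5 - 3*2) + 47)*(-10) + 142 = ((-5 - 6) + 47)*(-10) + 142 = (-11 + 47)*(-10) + 142 = 36*(-10) + 142 = -360 + 142 = -218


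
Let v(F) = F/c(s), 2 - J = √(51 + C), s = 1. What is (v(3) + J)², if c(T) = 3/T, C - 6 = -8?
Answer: 16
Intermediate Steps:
C = -2 (C = 6 - 8 = -2)
J = -5 (J = 2 - √(51 - 2) = 2 - √49 = 2 - 1*7 = 2 - 7 = -5)
v(F) = F/3 (v(F) = F/((3/1)) = F/((3*1)) = F/3)
(v(3) + J)² = ((⅓)*3 - 5)² = (1 - 5)² = (-4)² = 16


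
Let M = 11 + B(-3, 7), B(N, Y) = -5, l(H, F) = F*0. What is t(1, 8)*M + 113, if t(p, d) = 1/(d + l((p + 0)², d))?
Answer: 455/4 ≈ 113.75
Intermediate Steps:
l(H, F) = 0
t(p, d) = 1/d (t(p, d) = 1/(d + 0) = 1/d)
M = 6 (M = 11 - 5 = 6)
t(1, 8)*M + 113 = 6/8 + 113 = (⅛)*6 + 113 = ¾ + 113 = 455/4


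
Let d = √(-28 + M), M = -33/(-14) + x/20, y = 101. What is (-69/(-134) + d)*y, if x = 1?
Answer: 6969/134 + 101*I*√125405/70 ≈ 52.007 + 510.95*I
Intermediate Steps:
M = 337/140 (M = -33/(-14) + 1/20 = -33*(-1/14) + 1*(1/20) = 33/14 + 1/20 = 337/140 ≈ 2.4071)
d = I*√125405/70 (d = √(-28 + 337/140) = √(-3583/140) = I*√125405/70 ≈ 5.0589*I)
(-69/(-134) + d)*y = (-69/(-134) + I*√125405/70)*101 = (-69*(-1/134) + I*√125405/70)*101 = (69/134 + I*√125405/70)*101 = 6969/134 + 101*I*√125405/70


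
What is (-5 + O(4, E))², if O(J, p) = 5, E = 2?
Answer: 0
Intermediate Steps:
(-5 + O(4, E))² = (-5 + 5)² = 0² = 0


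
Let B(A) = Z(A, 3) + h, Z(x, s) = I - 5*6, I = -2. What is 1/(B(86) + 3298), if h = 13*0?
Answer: 1/3266 ≈ 0.00030618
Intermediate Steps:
Z(x, s) = -32 (Z(x, s) = -2 - 5*6 = -2 - 30 = -32)
h = 0
B(A) = -32 (B(A) = -32 + 0 = -32)
1/(B(86) + 3298) = 1/(-32 + 3298) = 1/3266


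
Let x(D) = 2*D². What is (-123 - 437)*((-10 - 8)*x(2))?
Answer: 80640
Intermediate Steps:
(-123 - 437)*((-10 - 8)*x(2)) = (-123 - 437)*((-10 - 8)*(2*2²)) = -(-10080)*2*4 = -(-10080)*8 = -560*(-144) = 80640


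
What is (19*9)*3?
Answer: 513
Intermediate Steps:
(19*9)*3 = 171*3 = 513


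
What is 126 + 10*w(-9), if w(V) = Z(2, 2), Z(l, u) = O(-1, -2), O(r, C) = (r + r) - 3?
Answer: 76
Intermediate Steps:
O(r, C) = -3 + 2*r (O(r, C) = 2*r - 3 = -3 + 2*r)
Z(l, u) = -5 (Z(l, u) = -3 + 2*(-1) = -3 - 2 = -5)
w(V) = -5
126 + 10*w(-9) = 126 + 10*(-5) = 126 - 50 = 76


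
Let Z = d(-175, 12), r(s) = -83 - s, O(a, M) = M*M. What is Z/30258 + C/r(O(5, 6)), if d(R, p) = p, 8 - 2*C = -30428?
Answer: -10963448/85731 ≈ -127.88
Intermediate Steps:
O(a, M) = M²
C = 15218 (C = 4 - ½*(-30428) = 4 + 15214 = 15218)
Z = 12
Z/30258 + C/r(O(5, 6)) = 12/30258 + 15218/(-83 - 1*6²) = 12*(1/30258) + 15218/(-83 - 1*36) = 2/5043 + 15218/(-83 - 36) = 2/5043 + 15218/(-119) = 2/5043 + 15218*(-1/119) = 2/5043 - 2174/17 = -10963448/85731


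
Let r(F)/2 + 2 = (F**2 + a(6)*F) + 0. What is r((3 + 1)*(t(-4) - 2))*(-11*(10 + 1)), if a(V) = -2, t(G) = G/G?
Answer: -5324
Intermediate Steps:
t(G) = 1
r(F) = -4 - 4*F + 2*F**2 (r(F) = -4 + 2*((F**2 - 2*F) + 0) = -4 + 2*(F**2 - 2*F) = -4 + (-4*F + 2*F**2) = -4 - 4*F + 2*F**2)
r((3 + 1)*(t(-4) - 2))*(-11*(10 + 1)) = (-4 - 4*(3 + 1)*(1 - 2) + 2*((3 + 1)*(1 - 2))**2)*(-11*(10 + 1)) = (-4 - 16*(-1) + 2*(4*(-1))**2)*(-11*11) = (-4 - 4*(-4) + 2*(-4)**2)*(-121) = (-4 + 16 + 2*16)*(-121) = (-4 + 16 + 32)*(-121) = 44*(-121) = -5324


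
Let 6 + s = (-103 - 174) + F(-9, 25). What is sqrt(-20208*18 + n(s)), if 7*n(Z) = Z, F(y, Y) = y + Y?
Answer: 5*I*sqrt(713013)/7 ≈ 603.14*I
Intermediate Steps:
F(y, Y) = Y + y
s = -267 (s = -6 + ((-103 - 174) + (25 - 9)) = -6 + (-277 + 16) = -6 - 261 = -267)
n(Z) = Z/7
sqrt(-20208*18 + n(s)) = sqrt(-20208*18 + (1/7)*(-267)) = sqrt(-363744 - 267/7) = sqrt(-2546475/7) = 5*I*sqrt(713013)/7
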